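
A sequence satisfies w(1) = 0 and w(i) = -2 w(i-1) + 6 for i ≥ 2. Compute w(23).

-8388606

The fixed point is 6/(1 + 2) = 2, so w(i) - 2 = -2(w(i-1) - 2).
Hence w(i) = -2·(-2)^{i-1} + 2.
w(23) = -2·(-2)^{22} + 2 = -2·4194304 + 2 = -8388606.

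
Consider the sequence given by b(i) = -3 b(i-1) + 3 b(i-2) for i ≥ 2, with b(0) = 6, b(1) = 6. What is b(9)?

44226

b(2) = -3·6 + 3·6 = 0
b(3) = -3·0 + 3·6 = 18
b(4) = -3·18 + 3·0 = -54
b(5) = -3·(-54) + 3·18 = 216
b(6) = -3·216 + 3·(-54) = -810
b(7) = -3·(-810) + 3·216 = 3078
b(8) = -3·3078 + 3·(-810) = -11664
b(9) = -3·(-11664) + 3·3078 = 44226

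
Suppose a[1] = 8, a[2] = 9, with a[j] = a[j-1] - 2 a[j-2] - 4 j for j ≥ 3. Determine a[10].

-217

a[3] = 9 - 2(8) - 12 = -19
a[4] = (-19) - 2(9) - 16 = -53
a[5] = (-53) - 2(-19) - 20 = -35
a[6] = (-35) - 2(-53) - 24 = 47
a[7] = 47 - 2(-35) - 28 = 89
a[8] = 89 - 2(47) - 32 = -37
a[9] = (-37) - 2(89) - 36 = -251
a[10] = (-251) - 2(-37) - 40 = -217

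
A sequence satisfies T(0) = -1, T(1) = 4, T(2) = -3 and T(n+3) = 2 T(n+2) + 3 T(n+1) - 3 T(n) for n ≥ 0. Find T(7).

147

T(3) = 2*(-3) + 3*4 - 3*(-1) = 9
T(4) = 2*9 + 3*(-3) - 3*4 = -3
T(5) = 2*(-3) + 3*9 - 3*(-3) = 30
T(6) = 2*30 + 3*(-3) - 3*9 = 24
T(7) = 2*24 + 3*30 - 3*(-3) = 147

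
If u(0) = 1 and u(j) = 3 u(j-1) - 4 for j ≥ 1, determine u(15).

The fixed point is -4/(1 - 3) = 2, so u(j) - 2 = 3(u(j-1) - 2).
Hence u(j) = -1·3^j + 2.
u(15) = -1·3^{15} + 2 = -1·14348907 + 2 = -14348905.

-14348905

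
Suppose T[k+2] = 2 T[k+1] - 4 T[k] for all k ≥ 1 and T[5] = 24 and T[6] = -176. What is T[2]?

Rearranging, T[k-2] = (T[k] - 2 T[k-1]) / -4.
T[4] = (-176 - 2·24) / -4 = -224/-4 = 56
T[3] = (24 - 2·56) / -4 = -88/-4 = 22
T[2] = (56 - 2·22) / -4 = 12/-4 = -3

-3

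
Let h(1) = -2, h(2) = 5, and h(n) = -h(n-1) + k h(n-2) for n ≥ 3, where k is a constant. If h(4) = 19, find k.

h(3) = -5 - 2k
h(4) = 5 + 7k
So 5 + 7k = 19, giving k = 2.

2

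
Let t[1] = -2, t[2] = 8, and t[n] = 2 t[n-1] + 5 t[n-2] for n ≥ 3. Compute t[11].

t[3] = 2(8) + 5(-2) = 6
t[4] = 2(6) + 5(8) = 52
t[5] = 2(52) + 5(6) = 134
t[6] = 2(134) + 5(52) = 528
t[7] = 2(528) + 5(134) = 1726
t[8] = 2(1726) + 5(528) = 6092
t[9] = 2(6092) + 5(1726) = 20814
t[10] = 2(20814) + 5(6092) = 72088
t[11] = 2(72088) + 5(20814) = 248246

248246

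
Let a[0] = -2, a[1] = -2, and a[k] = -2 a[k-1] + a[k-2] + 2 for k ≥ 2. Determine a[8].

a[2] = -2·(-2) + (-2) + 2 = 4
a[3] = -2·4 + (-2) + 2 = -8
a[4] = -2·(-8) + 4 + 2 = 22
a[5] = -2·22 + (-8) + 2 = -50
a[6] = -2·(-50) + 22 + 2 = 124
a[7] = -2·124 + (-50) + 2 = -296
a[8] = -2·(-296) + 124 + 2 = 718

718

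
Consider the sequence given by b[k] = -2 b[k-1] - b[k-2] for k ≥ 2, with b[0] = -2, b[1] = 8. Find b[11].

b[2] = -2·8 - (-2) = -14
b[3] = -2·(-14) - 8 = 20
b[4] = -2·20 - (-14) = -26
b[5] = -2·(-26) - 20 = 32
b[6] = -2·32 - (-26) = -38
b[7] = -2·(-38) - 32 = 44
b[8] = -2·44 - (-38) = -50
b[9] = -2·(-50) - 44 = 56
b[10] = -2·56 - (-50) = -62
b[11] = -2·(-62) - 56 = 68

68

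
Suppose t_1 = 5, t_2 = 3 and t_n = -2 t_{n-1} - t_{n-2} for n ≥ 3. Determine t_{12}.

83

t_3 = -2·3 - 5 = -11
t_4 = -2·(-11) - 3 = 19
t_5 = -2·19 - (-11) = -27
t_6 = -2·(-27) - 19 = 35
t_7 = -2·35 - (-27) = -43
t_8 = -2·(-43) - 35 = 51
t_9 = -2·51 - (-43) = -59
t_{10} = -2·(-59) - 51 = 67
t_{11} = -2·67 - (-59) = -75
t_{12} = -2·(-75) - 67 = 83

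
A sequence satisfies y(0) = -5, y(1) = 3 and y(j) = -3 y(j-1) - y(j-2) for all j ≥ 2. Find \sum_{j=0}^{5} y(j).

y(2) = -3(3) - (-5) = -4
y(3) = -3(-4) - 3 = 9
y(4) = -3(9) - (-4) = -23
y(5) = -3(-23) - 9 = 60
Sum = (-5) + 3 + (-4) + 9 + (-23) + 60 = 40

40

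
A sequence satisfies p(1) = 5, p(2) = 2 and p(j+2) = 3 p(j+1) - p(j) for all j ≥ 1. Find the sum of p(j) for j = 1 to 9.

p(3) = 3*2 - 5 = 1
p(4) = 3*1 - 2 = 1
p(5) = 3*1 - 1 = 2
p(6) = 3*2 - 1 = 5
p(7) = 3*5 - 2 = 13
p(8) = 3*13 - 5 = 34
p(9) = 3*34 - 13 = 89
Sum = 5 + 2 + 1 + 1 + 2 + 5 + 13 + 34 + 89 = 152

152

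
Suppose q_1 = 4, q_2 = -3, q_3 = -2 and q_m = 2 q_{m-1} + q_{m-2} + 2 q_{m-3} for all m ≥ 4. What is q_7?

-34

q_4 = 2(-2) + (-3) + 2(4) = 1
q_5 = 2(1) + (-2) + 2(-3) = -6
q_6 = 2(-6) + 1 + 2(-2) = -15
q_7 = 2(-15) + (-6) + 2(1) = -34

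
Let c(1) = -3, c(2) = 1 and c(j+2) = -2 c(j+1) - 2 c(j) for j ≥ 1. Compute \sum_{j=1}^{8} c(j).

24

c(3) = -2*1 - 2*(-3) = 4
c(4) = -2*4 - 2*1 = -10
c(5) = -2*(-10) - 2*4 = 12
c(6) = -2*12 - 2*(-10) = -4
c(7) = -2*(-4) - 2*12 = -16
c(8) = -2*(-16) - 2*(-4) = 40
Sum = (-3) + 1 + 4 + (-10) + 12 + (-4) + (-16) + 40 = 24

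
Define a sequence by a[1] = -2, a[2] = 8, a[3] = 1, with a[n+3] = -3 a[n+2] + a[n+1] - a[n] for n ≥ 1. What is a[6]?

90

a[4] = -3(1) + 8 - (-2) = 7
a[5] = -3(7) + 1 - 8 = -28
a[6] = -3(-28) + 7 - 1 = 90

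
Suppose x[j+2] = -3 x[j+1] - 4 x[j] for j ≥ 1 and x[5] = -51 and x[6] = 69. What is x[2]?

Rearranging, x[j-2] = (x[j] + 3 x[j-1]) / -4.
x[4] = (69 + 3(-51)) / -4 = -84/-4 = 21
x[3] = (-51 + 3(21)) / -4 = 12/-4 = -3
x[2] = (21 + 3(-3)) / -4 = 12/-4 = -3

-3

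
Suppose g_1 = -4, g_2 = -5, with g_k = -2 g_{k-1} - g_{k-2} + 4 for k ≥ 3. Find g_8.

-71

g_3 = -2·(-5) - (-4) + 4 = 18
g_4 = -2·18 - (-5) + 4 = -27
g_5 = -2·(-27) - 18 + 4 = 40
g_6 = -2·40 - (-27) + 4 = -49
g_7 = -2·(-49) - 40 + 4 = 62
g_8 = -2·62 - (-49) + 4 = -71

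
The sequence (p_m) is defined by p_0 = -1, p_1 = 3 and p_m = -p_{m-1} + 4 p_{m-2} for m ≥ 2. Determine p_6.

p_2 = -3 + 4·(-1) = -7
p_3 = -(-7) + 4·3 = 19
p_4 = -19 + 4·(-7) = -47
p_5 = -(-47) + 4·19 = 123
p_6 = -123 + 4·(-47) = -311

-311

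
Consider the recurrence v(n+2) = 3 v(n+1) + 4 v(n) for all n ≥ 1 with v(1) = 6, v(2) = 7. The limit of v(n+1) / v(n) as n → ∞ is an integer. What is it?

The characteristic equation is r^2 - 3r - 4 = 0, which factors as (r - 4)(r + 1) = 0.
So the roots are 4 and -1. Since |4| > |-1| and the coefficient of 4^n is non-zero, the ratio tends to 4.

4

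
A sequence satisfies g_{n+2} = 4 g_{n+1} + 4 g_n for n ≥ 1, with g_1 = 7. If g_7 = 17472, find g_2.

Let g_2 = x.
g_3 = 28 + 4x
g_4 = 112 + 20x
g_5 = 560 + 96x
g_6 = 2688 + 464x
g_7 = 12992 + 2240x
So 12992 + 2240x = 17472, giving x = 2.

2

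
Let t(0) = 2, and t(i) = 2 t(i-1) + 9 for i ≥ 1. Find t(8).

2807

t(1) = 2*2 + 9 = 13
t(2) = 2*13 + 9 = 35
t(3) = 2*35 + 9 = 79
t(4) = 2*79 + 9 = 167
t(5) = 2*167 + 9 = 343
t(6) = 2*343 + 9 = 695
t(7) = 2*695 + 9 = 1399
t(8) = 2*1399 + 9 = 2807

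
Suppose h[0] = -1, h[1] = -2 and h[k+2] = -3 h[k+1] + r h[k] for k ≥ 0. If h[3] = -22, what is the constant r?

h[2] = 6 - r
h[3] = -18 + r
So -18 + r = -22, giving r = -4.

-4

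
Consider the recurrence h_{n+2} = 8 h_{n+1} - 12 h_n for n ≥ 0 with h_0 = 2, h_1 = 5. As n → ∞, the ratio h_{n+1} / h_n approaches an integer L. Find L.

The characteristic equation is r^2 - 8r + 12 = 0, which factors as (r - 6)(r - 2) = 0.
So the roots are 6 and 2. Since |6| > |2| and the coefficient of 6^n is non-zero, the ratio tends to 6.

6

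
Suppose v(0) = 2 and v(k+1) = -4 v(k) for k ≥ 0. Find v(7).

-32768

v(1) = -4(2) = -8
v(2) = -4(-8) = 32
v(3) = -4(32) = -128
v(4) = -4(-128) = 512
v(5) = -4(512) = -2048
v(6) = -4(-2048) = 8192
v(7) = -4(8192) = -32768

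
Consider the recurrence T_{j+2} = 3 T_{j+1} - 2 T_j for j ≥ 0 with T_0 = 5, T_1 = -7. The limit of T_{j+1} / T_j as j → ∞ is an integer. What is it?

The characteristic equation is r^2 - 3r + 2 = 0, which factors as (r - 2)(r - 1) = 0.
So the roots are 2 and 1. Since |2| > |1| and the coefficient of 2^j is non-zero, the ratio tends to 2.

2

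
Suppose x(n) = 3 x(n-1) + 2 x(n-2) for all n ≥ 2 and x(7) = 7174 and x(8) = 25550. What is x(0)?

-7

Rearranging, x(n-2) = (x(n) - 3 x(n-1)) / 2.
x(6) = (25550 - 3(7174)) / 2 = 4028/2 = 2014
x(5) = (7174 - 3(2014)) / 2 = 1132/2 = 566
x(4) = (2014 - 3(566)) / 2 = 316/2 = 158
x(3) = (566 - 3(158)) / 2 = 92/2 = 46
x(2) = (158 - 3(46)) / 2 = 20/2 = 10
x(1) = (46 - 3(10)) / 2 = 16/2 = 8
x(0) = (10 - 3(8)) / 2 = -14/2 = -7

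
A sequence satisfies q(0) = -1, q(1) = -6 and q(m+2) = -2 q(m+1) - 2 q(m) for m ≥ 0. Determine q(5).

24

q(2) = -2*(-6) - 2*(-1) = 14
q(3) = -2*14 - 2*(-6) = -16
q(4) = -2*(-16) - 2*14 = 4
q(5) = -2*4 - 2*(-16) = 24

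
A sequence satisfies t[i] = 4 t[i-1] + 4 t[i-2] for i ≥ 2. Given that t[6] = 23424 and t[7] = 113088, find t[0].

9

Rearranging, t[i-2] = (t[i] - 4 t[i-1]) / 4.
t[5] = (113088 - 4(23424)) / 4 = 19392/4 = 4848
t[4] = (23424 - 4(4848)) / 4 = 4032/4 = 1008
t[3] = (4848 - 4(1008)) / 4 = 816/4 = 204
t[2] = (1008 - 4(204)) / 4 = 192/4 = 48
t[1] = (204 - 4(48)) / 4 = 12/4 = 3
t[0] = (48 - 4(3)) / 4 = 36/4 = 9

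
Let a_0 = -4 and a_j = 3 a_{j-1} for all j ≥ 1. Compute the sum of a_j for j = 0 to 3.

-160

a_1 = 3(-4) = -12
a_2 = 3(-12) = -36
a_3 = 3(-36) = -108
Sum = (-4) + (-12) + (-36) + (-108) = -160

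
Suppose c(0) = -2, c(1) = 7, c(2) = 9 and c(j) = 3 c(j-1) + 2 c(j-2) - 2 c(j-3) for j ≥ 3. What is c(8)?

19327

c(3) = 3*9 + 2*7 - 2*(-2) = 45
c(4) = 3*45 + 2*9 - 2*7 = 139
c(5) = 3*139 + 2*45 - 2*9 = 489
c(6) = 3*489 + 2*139 - 2*45 = 1655
c(7) = 3*1655 + 2*489 - 2*139 = 5665
c(8) = 3*5665 + 2*1655 - 2*489 = 19327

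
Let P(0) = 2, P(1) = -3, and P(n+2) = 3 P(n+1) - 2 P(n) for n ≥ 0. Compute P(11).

P(2) = 3·(-3) - 2·2 = -13
P(3) = 3·(-13) - 2·(-3) = -33
P(4) = 3·(-33) - 2·(-13) = -73
P(5) = 3·(-73) - 2·(-33) = -153
P(6) = 3·(-153) - 2·(-73) = -313
P(7) = 3·(-313) - 2·(-153) = -633
P(8) = 3·(-633) - 2·(-313) = -1273
P(9) = 3·(-1273) - 2·(-633) = -2553
P(10) = 3·(-2553) - 2·(-1273) = -5113
P(11) = 3·(-5113) - 2·(-2553) = -10233

-10233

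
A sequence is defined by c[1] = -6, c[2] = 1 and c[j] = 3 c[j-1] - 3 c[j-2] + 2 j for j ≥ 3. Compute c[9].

c[3] = 3*1 - 3*(-6) + 6 = 27
c[4] = 3*27 - 3*1 + 8 = 86
c[5] = 3*86 - 3*27 + 10 = 187
c[6] = 3*187 - 3*86 + 12 = 315
c[7] = 3*315 - 3*187 + 14 = 398
c[8] = 3*398 - 3*315 + 16 = 265
c[9] = 3*265 - 3*398 + 18 = -381

-381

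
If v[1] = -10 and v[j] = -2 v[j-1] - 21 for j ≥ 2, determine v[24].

25165817

The fixed point is -21/(1 + 2) = -7, so v[j] + 7 = -2(v[j-1] + 7).
Hence v[j] = -3·(-2)^{j-1} - 7.
v[24] = -3·(-2)^{23} - 7 = -3·-8388608 - 7 = 25165817.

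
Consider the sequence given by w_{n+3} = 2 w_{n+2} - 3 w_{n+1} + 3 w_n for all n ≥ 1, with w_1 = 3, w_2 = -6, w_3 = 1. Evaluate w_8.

w_4 = 2*1 - 3*(-6) + 3*3 = 29
w_5 = 2*29 - 3*1 + 3*(-6) = 37
w_6 = 2*37 - 3*29 + 3*1 = -10
w_7 = 2*(-10) - 3*37 + 3*29 = -44
w_8 = 2*(-44) - 3*(-10) + 3*37 = 53

53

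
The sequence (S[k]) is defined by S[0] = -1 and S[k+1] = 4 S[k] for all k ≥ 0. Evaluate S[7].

-16384

S[1] = 4(-1) = -4
S[2] = 4(-4) = -16
S[3] = 4(-16) = -64
S[4] = 4(-64) = -256
S[5] = 4(-256) = -1024
S[6] = 4(-1024) = -4096
S[7] = 4(-4096) = -16384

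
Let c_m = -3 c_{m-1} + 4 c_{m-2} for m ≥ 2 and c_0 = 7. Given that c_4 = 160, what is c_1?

Let c_1 = v.
c_2 = 28 - 3v
c_3 = -84 + 13v
c_4 = 364 - 51v
So 364 - 51v = 160, giving v = 4.

4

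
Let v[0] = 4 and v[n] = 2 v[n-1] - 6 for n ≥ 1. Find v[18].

-524282

The fixed point is -6/(1 - 2) = 6, so v[n] - 6 = 2(v[n-1] - 6).
Hence v[n] = -2·2^n + 6.
v[18] = -2·2^{18} + 6 = -2·262144 + 6 = -524282.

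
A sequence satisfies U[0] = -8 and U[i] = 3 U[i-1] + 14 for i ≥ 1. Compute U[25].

The fixed point is 14/(1 - 3) = -7, so U[i] + 7 = 3(U[i-1] + 7).
Hence U[i] = -1·3^i - 7.
U[25] = -1·3^{25} - 7 = -1·847288609443 - 7 = -847288609450.

-847288609450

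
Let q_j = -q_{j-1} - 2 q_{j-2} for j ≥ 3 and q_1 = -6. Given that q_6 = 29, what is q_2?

7

Let q_2 = v.
q_3 = 12 - v
q_4 = -12 - v
q_5 = -12 + 3v
q_6 = 36 - v
So 36 - v = 29, giving v = 7.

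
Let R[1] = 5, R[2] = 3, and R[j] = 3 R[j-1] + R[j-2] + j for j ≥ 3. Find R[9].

23579

R[3] = 3·3 + 5 + 3 = 17
R[4] = 3·17 + 3 + 4 = 58
R[5] = 3·58 + 17 + 5 = 196
R[6] = 3·196 + 58 + 6 = 652
R[7] = 3·652 + 196 + 7 = 2159
R[8] = 3·2159 + 652 + 8 = 7137
R[9] = 3·7137 + 2159 + 9 = 23579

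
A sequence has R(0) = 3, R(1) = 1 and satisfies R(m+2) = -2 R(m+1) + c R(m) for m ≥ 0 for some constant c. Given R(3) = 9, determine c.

-1

R(2) = -2 + 3c
R(3) = 4 - 5c
So 4 - 5c = 9, giving c = -1.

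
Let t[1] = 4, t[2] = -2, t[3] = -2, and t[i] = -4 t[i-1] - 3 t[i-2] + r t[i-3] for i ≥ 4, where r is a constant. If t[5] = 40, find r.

t[4] = 14 + 4r
t[5] = -50 - 18r
So -50 - 18r = 40, giving r = -5.

-5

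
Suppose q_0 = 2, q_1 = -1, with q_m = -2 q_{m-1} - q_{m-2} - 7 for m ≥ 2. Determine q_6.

q_2 = -2(-1) - 2 - 7 = -7
q_3 = -2(-7) - (-1) - 7 = 8
q_4 = -2(8) - (-7) - 7 = -16
q_5 = -2(-16) - 8 - 7 = 17
q_6 = -2(17) - (-16) - 7 = -25

-25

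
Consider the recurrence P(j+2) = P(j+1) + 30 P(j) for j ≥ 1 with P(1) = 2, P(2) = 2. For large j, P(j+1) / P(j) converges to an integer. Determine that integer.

6

The characteristic equation is r^2 - r - 30 = 0, which factors as (r - 6)(r + 5) = 0.
So the roots are 6 and -5. Since |6| > |-5| and the coefficient of 6^j is non-zero, the ratio tends to 6.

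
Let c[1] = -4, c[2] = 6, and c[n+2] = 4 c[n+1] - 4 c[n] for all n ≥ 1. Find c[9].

13312

c[3] = 4·6 - 4·(-4) = 40
c[4] = 4·40 - 4·6 = 136
c[5] = 4·136 - 4·40 = 384
c[6] = 4·384 - 4·136 = 992
c[7] = 4·992 - 4·384 = 2432
c[8] = 4·2432 - 4·992 = 5760
c[9] = 4·5760 - 4·2432 = 13312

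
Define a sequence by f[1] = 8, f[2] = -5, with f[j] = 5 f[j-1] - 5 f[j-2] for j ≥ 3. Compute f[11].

-2759375

f[3] = 5*(-5) - 5*8 = -65
f[4] = 5*(-65) - 5*(-5) = -300
f[5] = 5*(-300) - 5*(-65) = -1175
f[6] = 5*(-1175) - 5*(-300) = -4375
f[7] = 5*(-4375) - 5*(-1175) = -16000
f[8] = 5*(-16000) - 5*(-4375) = -58125
f[9] = 5*(-58125) - 5*(-16000) = -210625
f[10] = 5*(-210625) - 5*(-58125) = -762500
f[11] = 5*(-762500) - 5*(-210625) = -2759375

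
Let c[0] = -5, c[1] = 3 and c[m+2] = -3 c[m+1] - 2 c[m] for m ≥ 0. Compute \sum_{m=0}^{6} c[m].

79

c[2] = -3*3 - 2*(-5) = 1
c[3] = -3*1 - 2*3 = -9
c[4] = -3*(-9) - 2*1 = 25
c[5] = -3*25 - 2*(-9) = -57
c[6] = -3*(-57) - 2*25 = 121
Sum = (-5) + 3 + 1 + (-9) + 25 + (-57) + 121 = 79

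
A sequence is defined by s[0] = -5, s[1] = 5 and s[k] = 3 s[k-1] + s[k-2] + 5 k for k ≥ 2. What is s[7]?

s[2] = 3*5 + (-5) + 10 = 20
s[3] = 3*20 + 5 + 15 = 80
s[4] = 3*80 + 20 + 20 = 280
s[5] = 3*280 + 80 + 25 = 945
s[6] = 3*945 + 280 + 30 = 3145
s[7] = 3*3145 + 945 + 35 = 10415

10415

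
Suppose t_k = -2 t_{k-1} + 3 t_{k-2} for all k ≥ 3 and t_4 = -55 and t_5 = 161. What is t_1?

Rearranging, t_{k-2} = (t_k + 2 t_{k-1}) / 3.
t_3 = (161 + 2*(-55)) / 3 = 51/3 = 17
t_2 = (-55 + 2*17) / 3 = -21/3 = -7
t_1 = (17 + 2*(-7)) / 3 = 3/3 = 1

1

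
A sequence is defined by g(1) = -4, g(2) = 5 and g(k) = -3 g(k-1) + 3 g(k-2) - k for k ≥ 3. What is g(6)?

g(3) = -3*5 + 3*(-4) - 3 = -30
g(4) = -3*(-30) + 3*5 - 4 = 101
g(5) = -3*101 + 3*(-30) - 5 = -398
g(6) = -3*(-398) + 3*101 - 6 = 1491

1491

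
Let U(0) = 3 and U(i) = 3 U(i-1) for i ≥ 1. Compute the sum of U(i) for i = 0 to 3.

U(1) = 3(3) = 9
U(2) = 3(9) = 27
U(3) = 3(27) = 81
Sum = 3 + 9 + 27 + 81 = 120

120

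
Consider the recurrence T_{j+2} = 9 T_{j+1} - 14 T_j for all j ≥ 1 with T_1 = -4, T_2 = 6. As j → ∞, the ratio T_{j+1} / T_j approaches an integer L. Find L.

7

The characteristic equation is r^2 - 9r + 14 = 0, which factors as (r - 7)(r - 2) = 0.
So the roots are 7 and 2. Since |7| > |2| and the coefficient of 7^j is non-zero, the ratio tends to 7.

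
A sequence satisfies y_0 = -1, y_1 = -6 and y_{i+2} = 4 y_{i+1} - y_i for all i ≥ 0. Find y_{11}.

-3236998

y_2 = 4·(-6) - (-1) = -23
y_3 = 4·(-23) - (-6) = -86
y_4 = 4·(-86) - (-23) = -321
y_5 = 4·(-321) - (-86) = -1198
y_6 = 4·(-1198) - (-321) = -4471
y_7 = 4·(-4471) - (-1198) = -16686
y_8 = 4·(-16686) - (-4471) = -62273
y_9 = 4·(-62273) - (-16686) = -232406
y_{10} = 4·(-232406) - (-62273) = -867351
y_{11} = 4·(-867351) - (-232406) = -3236998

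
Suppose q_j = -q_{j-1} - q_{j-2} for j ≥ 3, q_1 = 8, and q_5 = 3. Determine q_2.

Let q_2 = w.
q_3 = -8 - w
q_4 = 8
q_5 = w
So w = 3, giving w = 3.

3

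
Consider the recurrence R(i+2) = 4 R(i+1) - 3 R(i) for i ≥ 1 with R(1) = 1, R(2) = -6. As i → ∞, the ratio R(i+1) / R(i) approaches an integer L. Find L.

3

The characteristic equation is r^2 - 4r + 3 = 0, which factors as (r - 3)(r - 1) = 0.
So the roots are 3 and 1. Since |3| > |1| and the coefficient of 3^i is non-zero, the ratio tends to 3.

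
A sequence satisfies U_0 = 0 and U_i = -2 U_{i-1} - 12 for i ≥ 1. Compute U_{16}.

The fixed point is -12/(1 + 2) = -4, so U_i + 4 = -2(U_{i-1} + 4).
Hence U_i = 4·(-2)^i - 4.
U_{16} = 4·(-2)^{16} - 4 = 4·65536 - 4 = 262140.

262140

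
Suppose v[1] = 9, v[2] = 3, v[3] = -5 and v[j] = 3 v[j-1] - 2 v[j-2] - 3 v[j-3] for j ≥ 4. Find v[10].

v[4] = 3·(-5) - 2·3 - 3·9 = -48
v[5] = 3·(-48) - 2·(-5) - 3·3 = -143
v[6] = 3·(-143) - 2·(-48) - 3·(-5) = -318
v[7] = 3·(-318) - 2·(-143) - 3·(-48) = -524
v[8] = 3·(-524) - 2·(-318) - 3·(-143) = -507
v[9] = 3·(-507) - 2·(-524) - 3·(-318) = 481
v[10] = 3·481 - 2·(-507) - 3·(-524) = 4029

4029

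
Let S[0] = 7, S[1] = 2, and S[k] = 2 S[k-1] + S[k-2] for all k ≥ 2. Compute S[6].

S[2] = 2·2 + 7 = 11
S[3] = 2·11 + 2 = 24
S[4] = 2·24 + 11 = 59
S[5] = 2·59 + 24 = 142
S[6] = 2·142 + 59 = 343

343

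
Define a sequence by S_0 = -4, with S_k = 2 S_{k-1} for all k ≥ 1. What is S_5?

S_1 = 2*(-4) = -8
S_2 = 2*(-8) = -16
S_3 = 2*(-16) = -32
S_4 = 2*(-32) = -64
S_5 = 2*(-64) = -128

-128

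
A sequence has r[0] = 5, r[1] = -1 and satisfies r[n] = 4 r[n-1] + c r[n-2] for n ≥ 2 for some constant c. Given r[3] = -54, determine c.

-2

r[2] = -4 + 5c
r[3] = -16 + 19c
So -16 + 19c = -54, giving c = -2.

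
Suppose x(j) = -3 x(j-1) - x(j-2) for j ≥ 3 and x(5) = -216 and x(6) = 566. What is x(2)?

8

Rearranging, x(j-2) = -(x(j) + 3 x(j-1)).
x(4) = -(566 + 3*(-216)) = 82
x(3) = -(-216 + 3*82) = -30
x(2) = -(82 + 3*(-30)) = 8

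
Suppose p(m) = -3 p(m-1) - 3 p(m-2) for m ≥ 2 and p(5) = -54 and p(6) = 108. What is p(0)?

-4

Rearranging, p(m-2) = (p(m) + 3 p(m-1)) / -3.
p(4) = (108 + 3(-54)) / -3 = -54/-3 = 18
p(3) = (-54 + 3(18)) / -3 = 0/-3 = 0
p(2) = (18 + 3(0)) / -3 = 18/-3 = -6
p(1) = (0 + 3(-6)) / -3 = -18/-3 = 6
p(0) = (-6 + 3(6)) / -3 = 12/-3 = -4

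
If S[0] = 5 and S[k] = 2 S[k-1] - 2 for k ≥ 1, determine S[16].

The fixed point is -2/(1 - 2) = 2, so S[k] - 2 = 2(S[k-1] - 2).
Hence S[k] = 3·2^k + 2.
S[16] = 3·2^{16} + 2 = 3·65536 + 2 = 196610.

196610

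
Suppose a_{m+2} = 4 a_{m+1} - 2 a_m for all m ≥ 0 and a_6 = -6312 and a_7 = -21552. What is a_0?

9

Rearranging, a_{m-2} = (a_m - 4 a_{m-1}) / -2.
a_5 = (-21552 - 4(-6312)) / -2 = 3696/-2 = -1848
a_4 = (-6312 - 4(-1848)) / -2 = 1080/-2 = -540
a_3 = (-1848 - 4(-540)) / -2 = 312/-2 = -156
a_2 = (-540 - 4(-156)) / -2 = 84/-2 = -42
a_1 = (-156 - 4(-42)) / -2 = 12/-2 = -6
a_0 = (-42 - 4(-6)) / -2 = -18/-2 = 9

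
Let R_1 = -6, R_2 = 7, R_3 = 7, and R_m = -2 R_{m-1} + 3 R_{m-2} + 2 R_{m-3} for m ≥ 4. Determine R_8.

-797

R_4 = -2*7 + 3*7 + 2*(-6) = -5
R_5 = -2*(-5) + 3*7 + 2*7 = 45
R_6 = -2*45 + 3*(-5) + 2*7 = -91
R_7 = -2*(-91) + 3*45 + 2*(-5) = 307
R_8 = -2*307 + 3*(-91) + 2*45 = -797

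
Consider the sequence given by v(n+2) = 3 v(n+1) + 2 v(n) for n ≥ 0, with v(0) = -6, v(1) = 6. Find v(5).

366

v(2) = 3·6 + 2·(-6) = 6
v(3) = 3·6 + 2·6 = 30
v(4) = 3·30 + 2·6 = 102
v(5) = 3·102 + 2·30 = 366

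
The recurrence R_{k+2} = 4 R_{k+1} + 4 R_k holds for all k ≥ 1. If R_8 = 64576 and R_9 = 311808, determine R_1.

6

Rearranging, R_{k-2} = (R_k - 4 R_{k-1}) / 4.
R_7 = (311808 - 4(64576)) / 4 = 53504/4 = 13376
R_6 = (64576 - 4(13376)) / 4 = 11072/4 = 2768
R_5 = (13376 - 4(2768)) / 4 = 2304/4 = 576
R_4 = (2768 - 4(576)) / 4 = 464/4 = 116
R_3 = (576 - 4(116)) / 4 = 112/4 = 28
R_2 = (116 - 4(28)) / 4 = 4/4 = 1
R_1 = (28 - 4(1)) / 4 = 24/4 = 6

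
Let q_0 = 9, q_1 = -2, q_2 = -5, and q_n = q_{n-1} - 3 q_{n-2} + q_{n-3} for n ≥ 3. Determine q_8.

189

q_3 = (-5) - 3*(-2) + 9 = 10
q_4 = 10 - 3*(-5) + (-2) = 23
q_5 = 23 - 3*10 + (-5) = -12
q_6 = (-12) - 3*23 + 10 = -71
q_7 = (-71) - 3*(-12) + 23 = -12
q_8 = (-12) - 3*(-71) + (-12) = 189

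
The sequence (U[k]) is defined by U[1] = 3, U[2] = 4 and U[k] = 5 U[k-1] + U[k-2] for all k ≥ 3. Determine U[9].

449283

U[3] = 5*4 + 3 = 23
U[4] = 5*23 + 4 = 119
U[5] = 5*119 + 23 = 618
U[6] = 5*618 + 119 = 3209
U[7] = 5*3209 + 618 = 16663
U[8] = 5*16663 + 3209 = 86524
U[9] = 5*86524 + 16663 = 449283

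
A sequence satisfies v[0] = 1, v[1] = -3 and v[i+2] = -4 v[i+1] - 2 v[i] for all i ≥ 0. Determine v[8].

15760

v[2] = -4*(-3) - 2*1 = 10
v[3] = -4*10 - 2*(-3) = -34
v[4] = -4*(-34) - 2*10 = 116
v[5] = -4*116 - 2*(-34) = -396
v[6] = -4*(-396) - 2*116 = 1352
v[7] = -4*1352 - 2*(-396) = -4616
v[8] = -4*(-4616) - 2*1352 = 15760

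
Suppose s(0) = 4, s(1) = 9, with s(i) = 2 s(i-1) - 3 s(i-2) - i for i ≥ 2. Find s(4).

s(2) = 2·9 - 3·4 - 2 = 4
s(3) = 2·4 - 3·9 - 3 = -22
s(4) = 2·(-22) - 3·4 - 4 = -60

-60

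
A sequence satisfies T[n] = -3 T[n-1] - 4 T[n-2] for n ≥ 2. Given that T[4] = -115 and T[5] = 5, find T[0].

5

Rearranging, T[n-2] = (T[n] + 3 T[n-1]) / -4.
T[3] = (5 + 3·(-115)) / -4 = -340/-4 = 85
T[2] = (-115 + 3·85) / -4 = 140/-4 = -35
T[1] = (85 + 3·(-35)) / -4 = -20/-4 = 5
T[0] = (-35 + 3·5) / -4 = -20/-4 = 5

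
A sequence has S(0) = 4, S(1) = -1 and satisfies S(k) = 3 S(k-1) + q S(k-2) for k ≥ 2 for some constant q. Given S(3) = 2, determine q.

S(2) = -3 + 4q
S(3) = -9 + 11q
So -9 + 11q = 2, giving q = 1.

1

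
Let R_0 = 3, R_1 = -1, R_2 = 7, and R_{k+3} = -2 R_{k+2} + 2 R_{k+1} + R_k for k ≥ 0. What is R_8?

1767

R_3 = -2·7 + 2·(-1) + 3 = -13
R_4 = -2·(-13) + 2·7 + (-1) = 39
R_5 = -2·39 + 2·(-13) + 7 = -97
R_6 = -2·(-97) + 2·39 + (-13) = 259
R_7 = -2·259 + 2·(-97) + 39 = -673
R_8 = -2·(-673) + 2·259 + (-97) = 1767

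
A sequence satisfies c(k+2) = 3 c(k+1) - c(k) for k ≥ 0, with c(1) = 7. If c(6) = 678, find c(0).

6

Let c(0) = x.
c(2) = 21 - x
c(3) = 56 - 3x
c(4) = 147 - 8x
c(5) = 385 - 21x
c(6) = 1008 - 55x
So 1008 - 55x = 678, giving x = 6.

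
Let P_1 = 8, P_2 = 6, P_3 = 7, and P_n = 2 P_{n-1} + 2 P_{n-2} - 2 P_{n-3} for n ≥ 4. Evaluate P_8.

P_4 = 2(7) + 2(6) - 2(8) = 10
P_5 = 2(10) + 2(7) - 2(6) = 22
P_6 = 2(22) + 2(10) - 2(7) = 50
P_7 = 2(50) + 2(22) - 2(10) = 124
P_8 = 2(124) + 2(50) - 2(22) = 304

304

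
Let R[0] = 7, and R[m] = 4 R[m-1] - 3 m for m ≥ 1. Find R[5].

5809

R[1] = 4·7 - 3 = 25
R[2] = 4·25 - 6 = 94
R[3] = 4·94 - 9 = 367
R[4] = 4·367 - 12 = 1456
R[5] = 4·1456 - 15 = 5809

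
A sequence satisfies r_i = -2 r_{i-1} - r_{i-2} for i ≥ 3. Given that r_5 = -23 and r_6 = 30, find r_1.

5

Rearranging, r_{i-2} = -(r_i + 2 r_{i-1}).
r_4 = -(30 + 2*(-23)) = 16
r_3 = -(-23 + 2*16) = -9
r_2 = -(16 + 2*(-9)) = 2
r_1 = -(-9 + 2*2) = 5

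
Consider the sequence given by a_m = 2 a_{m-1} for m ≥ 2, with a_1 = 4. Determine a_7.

a_2 = 2*4 = 8
a_3 = 2*8 = 16
a_4 = 2*16 = 32
a_5 = 2*32 = 64
a_6 = 2*64 = 128
a_7 = 2*128 = 256

256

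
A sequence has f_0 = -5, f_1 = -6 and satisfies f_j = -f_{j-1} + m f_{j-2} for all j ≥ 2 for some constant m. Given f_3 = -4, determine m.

-2

f_2 = 6 - 5m
f_3 = -6 - m
So -6 - m = -4, giving m = -2.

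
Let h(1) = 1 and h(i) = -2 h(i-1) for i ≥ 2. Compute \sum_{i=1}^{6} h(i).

h(2) = -2*1 = -2
h(3) = -2*(-2) = 4
h(4) = -2*4 = -8
h(5) = -2*(-8) = 16
h(6) = -2*16 = -32
Sum = 1 + (-2) + 4 + (-8) + 16 + (-32) = -21

-21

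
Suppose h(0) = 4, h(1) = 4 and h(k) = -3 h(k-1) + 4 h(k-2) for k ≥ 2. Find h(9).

h(2) = -3(4) + 4(4) = 4
h(3) = -3(4) + 4(4) = 4
h(4) = -3(4) + 4(4) = 4
h(5) = -3(4) + 4(4) = 4
h(6) = -3(4) + 4(4) = 4
h(7) = -3(4) + 4(4) = 4
h(8) = -3(4) + 4(4) = 4
h(9) = -3(4) + 4(4) = 4

4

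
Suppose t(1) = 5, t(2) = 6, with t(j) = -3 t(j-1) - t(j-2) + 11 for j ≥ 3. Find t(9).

-4804

t(3) = -3*6 - 5 + 11 = -12
t(4) = -3*(-12) - 6 + 11 = 41
t(5) = -3*41 - (-12) + 11 = -100
t(6) = -3*(-100) - 41 + 11 = 270
t(7) = -3*270 - (-100) + 11 = -699
t(8) = -3*(-699) - 270 + 11 = 1838
t(9) = -3*1838 - (-699) + 11 = -4804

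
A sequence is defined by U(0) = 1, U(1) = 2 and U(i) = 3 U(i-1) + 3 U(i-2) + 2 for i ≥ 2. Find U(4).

U(2) = 3·2 + 3·1 + 2 = 11
U(3) = 3·11 + 3·2 + 2 = 41
U(4) = 3·41 + 3·11 + 2 = 158

158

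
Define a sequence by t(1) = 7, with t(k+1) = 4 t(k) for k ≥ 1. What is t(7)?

t(2) = 4·7 = 28
t(3) = 4·28 = 112
t(4) = 4·112 = 448
t(5) = 4·448 = 1792
t(6) = 4·1792 = 7168
t(7) = 4·7168 = 28672

28672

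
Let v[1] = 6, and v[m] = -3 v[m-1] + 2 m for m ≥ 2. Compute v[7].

3740

v[2] = -3*6 + 4 = -14
v[3] = -3*(-14) + 6 = 48
v[4] = -3*48 + 8 = -136
v[5] = -3*(-136) + 10 = 418
v[6] = -3*418 + 12 = -1242
v[7] = -3*(-1242) + 14 = 3740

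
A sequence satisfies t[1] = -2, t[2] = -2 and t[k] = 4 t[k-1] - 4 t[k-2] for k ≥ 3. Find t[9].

1536

t[3] = 4*(-2) - 4*(-2) = 0
t[4] = 4*0 - 4*(-2) = 8
t[5] = 4*8 - 4*0 = 32
t[6] = 4*32 - 4*8 = 96
t[7] = 4*96 - 4*32 = 256
t[8] = 4*256 - 4*96 = 640
t[9] = 4*640 - 4*256 = 1536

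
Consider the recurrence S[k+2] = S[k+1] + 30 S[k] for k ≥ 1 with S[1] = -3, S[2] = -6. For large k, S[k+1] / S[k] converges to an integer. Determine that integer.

6

The characteristic equation is r^2 - r - 30 = 0, which factors as (r - 6)(r + 5) = 0.
So the roots are 6 and -5. Since |6| > |-5| and the coefficient of 6^k is non-zero, the ratio tends to 6.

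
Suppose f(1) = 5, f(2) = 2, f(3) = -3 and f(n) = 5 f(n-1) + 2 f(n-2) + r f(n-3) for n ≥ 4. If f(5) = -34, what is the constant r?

f(4) = -11 + 5r
f(5) = -61 + 27r
So -61 + 27r = -34, giving r = 1.

1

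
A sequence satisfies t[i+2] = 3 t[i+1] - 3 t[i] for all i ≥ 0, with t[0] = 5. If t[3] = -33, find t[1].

Let t[1] = v.
t[2] = -15 + 3v
t[3] = -45 + 6v
So -45 + 6v = -33, giving v = 2.

2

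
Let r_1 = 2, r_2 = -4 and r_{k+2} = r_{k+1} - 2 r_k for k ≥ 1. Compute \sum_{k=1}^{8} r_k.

-42

r_3 = (-4) - 2(2) = -8
r_4 = (-8) - 2(-4) = 0
r_5 = 0 - 2(-8) = 16
r_6 = 16 - 2(0) = 16
r_7 = 16 - 2(16) = -16
r_8 = (-16) - 2(16) = -48
Sum = 2 + (-4) + (-8) + 0 + 16 + 16 + (-16) + (-48) = -42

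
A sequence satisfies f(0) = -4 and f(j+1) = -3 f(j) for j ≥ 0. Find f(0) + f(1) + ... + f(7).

6560

f(1) = -3·(-4) = 12
f(2) = -3·12 = -36
f(3) = -3·(-36) = 108
f(4) = -3·108 = -324
f(5) = -3·(-324) = 972
f(6) = -3·972 = -2916
f(7) = -3·(-2916) = 8748
Sum = (-4) + 12 + (-36) + 108 + (-324) + 972 + (-2916) + 8748 = 6560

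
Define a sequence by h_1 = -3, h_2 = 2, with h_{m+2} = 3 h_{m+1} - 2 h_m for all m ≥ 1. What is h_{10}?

h_3 = 3·2 - 2·(-3) = 12
h_4 = 3·12 - 2·2 = 32
h_5 = 3·32 - 2·12 = 72
h_6 = 3·72 - 2·32 = 152
h_7 = 3·152 - 2·72 = 312
h_8 = 3·312 - 2·152 = 632
h_9 = 3·632 - 2·312 = 1272
h_{10} = 3·1272 - 2·632 = 2552

2552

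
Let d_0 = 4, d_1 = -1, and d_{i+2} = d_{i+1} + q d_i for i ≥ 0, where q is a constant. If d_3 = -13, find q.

-4

d_2 = -1 + 4q
d_3 = -1 + 3q
So -1 + 3q = -13, giving q = -4.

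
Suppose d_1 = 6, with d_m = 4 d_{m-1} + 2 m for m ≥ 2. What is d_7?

d_2 = 4(6) + 4 = 28
d_3 = 4(28) + 6 = 118
d_4 = 4(118) + 8 = 480
d_5 = 4(480) + 10 = 1930
d_6 = 4(1930) + 12 = 7732
d_7 = 4(7732) + 14 = 30942

30942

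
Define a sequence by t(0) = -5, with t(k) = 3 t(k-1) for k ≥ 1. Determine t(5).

-1215

t(1) = 3·(-5) = -15
t(2) = 3·(-15) = -45
t(3) = 3·(-45) = -135
t(4) = 3·(-135) = -405
t(5) = 3·(-405) = -1215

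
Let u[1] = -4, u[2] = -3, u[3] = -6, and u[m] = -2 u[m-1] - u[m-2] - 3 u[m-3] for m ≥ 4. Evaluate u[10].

1818

u[4] = -2·(-6) - (-3) - 3·(-4) = 27
u[5] = -2·27 - (-6) - 3·(-3) = -39
u[6] = -2·(-39) - 27 - 3·(-6) = 69
u[7] = -2·69 - (-39) - 3·27 = -180
u[8] = -2·(-180) - 69 - 3·(-39) = 408
u[9] = -2·408 - (-180) - 3·69 = -843
u[10] = -2·(-843) - 408 - 3·(-180) = 1818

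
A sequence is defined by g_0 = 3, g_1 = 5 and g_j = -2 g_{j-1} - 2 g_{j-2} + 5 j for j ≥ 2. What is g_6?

g_2 = -2·5 - 2·3 + 10 = -6
g_3 = -2·(-6) - 2·5 + 15 = 17
g_4 = -2·17 - 2·(-6) + 20 = -2
g_5 = -2·(-2) - 2·17 + 25 = -5
g_6 = -2·(-5) - 2·(-2) + 30 = 44

44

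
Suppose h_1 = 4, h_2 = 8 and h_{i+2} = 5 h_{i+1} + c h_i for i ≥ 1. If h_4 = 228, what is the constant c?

1

h_3 = 40 + 4c
h_4 = 200 + 28c
So 200 + 28c = 228, giving c = 1.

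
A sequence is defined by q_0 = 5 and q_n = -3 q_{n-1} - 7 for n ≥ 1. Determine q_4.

545

q_1 = -3(5) - 7 = -22
q_2 = -3(-22) - 7 = 59
q_3 = -3(59) - 7 = -184
q_4 = -3(-184) - 7 = 545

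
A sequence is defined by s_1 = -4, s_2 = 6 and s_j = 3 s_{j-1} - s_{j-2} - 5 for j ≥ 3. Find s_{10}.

s_3 = 3·6 - (-4) - 5 = 17
s_4 = 3·17 - 6 - 5 = 40
s_5 = 3·40 - 17 - 5 = 98
s_6 = 3·98 - 40 - 5 = 249
s_7 = 3·249 - 98 - 5 = 644
s_8 = 3·644 - 249 - 5 = 1678
s_9 = 3·1678 - 644 - 5 = 4385
s_{10} = 3·4385 - 1678 - 5 = 11472

11472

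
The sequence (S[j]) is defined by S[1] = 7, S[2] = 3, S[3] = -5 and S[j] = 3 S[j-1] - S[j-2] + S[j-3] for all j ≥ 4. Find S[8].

S[4] = 3·(-5) - 3 + 7 = -11
S[5] = 3·(-11) - (-5) + 3 = -25
S[6] = 3·(-25) - (-11) + (-5) = -69
S[7] = 3·(-69) - (-25) + (-11) = -193
S[8] = 3·(-193) - (-69) + (-25) = -535

-535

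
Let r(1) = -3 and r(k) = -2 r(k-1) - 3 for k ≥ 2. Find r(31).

The fixed point is -3/(1 + 2) = -1, so r(k) + 1 = -2(r(k-1) + 1).
Hence r(k) = -2·(-2)^{k-1} - 1.
r(31) = -2·(-2)^{30} - 1 = -2·1073741824 - 1 = -2147483649.

-2147483649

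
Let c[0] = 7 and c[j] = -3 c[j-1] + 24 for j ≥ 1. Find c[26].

The fixed point is 24/(1 + 3) = 6, so c[j] - 6 = -3(c[j-1] - 6).
Hence c[j] = 1·(-3)^j + 6.
c[26] = 1·(-3)^{26} + 6 = 1·2541865828329 + 6 = 2541865828335.

2541865828335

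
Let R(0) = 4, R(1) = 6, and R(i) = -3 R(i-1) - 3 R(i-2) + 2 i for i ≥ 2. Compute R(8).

R(2) = -3*6 - 3*4 + 4 = -26
R(3) = -3*(-26) - 3*6 + 6 = 66
R(4) = -3*66 - 3*(-26) + 8 = -112
R(5) = -3*(-112) - 3*66 + 10 = 148
R(6) = -3*148 - 3*(-112) + 12 = -96
R(7) = -3*(-96) - 3*148 + 14 = -142
R(8) = -3*(-142) - 3*(-96) + 16 = 730

730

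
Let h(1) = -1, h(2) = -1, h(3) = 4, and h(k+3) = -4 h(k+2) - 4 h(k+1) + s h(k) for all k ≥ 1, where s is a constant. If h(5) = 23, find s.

-3

h(4) = -12 - s
h(5) = 32 + 3s
So 32 + 3s = 23, giving s = -3.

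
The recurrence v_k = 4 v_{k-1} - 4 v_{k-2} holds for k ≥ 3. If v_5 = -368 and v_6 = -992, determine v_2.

Rearranging, v_{k-2} = (v_k - 4 v_{k-1}) / -4.
v_4 = (-992 - 4*(-368)) / -4 = 480/-4 = -120
v_3 = (-368 - 4*(-120)) / -4 = 112/-4 = -28
v_2 = (-120 - 4*(-28)) / -4 = -8/-4 = 2

2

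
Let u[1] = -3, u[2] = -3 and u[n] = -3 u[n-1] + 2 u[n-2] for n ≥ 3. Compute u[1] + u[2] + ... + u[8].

u[3] = -3(-3) + 2(-3) = 3
u[4] = -3(3) + 2(-3) = -15
u[5] = -3(-15) + 2(3) = 51
u[6] = -3(51) + 2(-15) = -183
u[7] = -3(-183) + 2(51) = 651
u[8] = -3(651) + 2(-183) = -2319
Sum = (-3) + (-3) + 3 + (-15) + 51 + (-183) + 651 + (-2319) = -1818

-1818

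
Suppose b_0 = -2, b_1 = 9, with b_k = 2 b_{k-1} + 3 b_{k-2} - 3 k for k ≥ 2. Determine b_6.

b_2 = 2*9 + 3*(-2) - 6 = 6
b_3 = 2*6 + 3*9 - 9 = 30
b_4 = 2*30 + 3*6 - 12 = 66
b_5 = 2*66 + 3*30 - 15 = 207
b_6 = 2*207 + 3*66 - 18 = 594

594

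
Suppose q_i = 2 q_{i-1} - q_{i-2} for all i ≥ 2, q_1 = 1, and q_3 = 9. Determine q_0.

-3

Let q_0 = w.
q_2 = 2 - w
q_3 = 3 - 2w
So 3 - 2w = 9, giving w = -3.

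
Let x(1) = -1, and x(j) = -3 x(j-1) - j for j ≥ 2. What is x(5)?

x(2) = -3*(-1) - 2 = 1
x(3) = -3*1 - 3 = -6
x(4) = -3*(-6) - 4 = 14
x(5) = -3*14 - 5 = -47

-47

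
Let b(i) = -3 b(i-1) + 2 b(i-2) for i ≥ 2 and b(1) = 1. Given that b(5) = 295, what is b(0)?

-2

Let b(0) = v.
b(2) = -3 + 2v
b(3) = 11 - 6v
b(4) = -39 + 22v
b(5) = 139 - 78v
So 139 - 78v = 295, giving v = -2.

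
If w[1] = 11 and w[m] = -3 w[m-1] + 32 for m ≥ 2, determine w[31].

The fixed point is 32/(1 + 3) = 8, so w[m] - 8 = -3(w[m-1] - 8).
Hence w[m] = 3·(-3)^{m-1} + 8.
w[31] = 3·(-3)^{30} + 8 = 3·205891132094649 + 8 = 617673396283955.

617673396283955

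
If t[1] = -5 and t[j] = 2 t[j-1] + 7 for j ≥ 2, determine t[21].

The fixed point is 7/(1 - 2) = -7, so t[j] + 7 = 2(t[j-1] + 7).
Hence t[j] = 2·2^{j-1} - 7.
t[21] = 2·2^{20} - 7 = 2·1048576 - 7 = 2097145.

2097145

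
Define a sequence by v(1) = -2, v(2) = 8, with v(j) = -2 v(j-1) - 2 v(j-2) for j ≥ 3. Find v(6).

v(3) = -2*8 - 2*(-2) = -12
v(4) = -2*(-12) - 2*8 = 8
v(5) = -2*8 - 2*(-12) = 8
v(6) = -2*8 - 2*8 = -32

-32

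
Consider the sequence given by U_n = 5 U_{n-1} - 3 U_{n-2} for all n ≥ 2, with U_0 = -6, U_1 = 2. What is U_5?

2528

U_2 = 5(2) - 3(-6) = 28
U_3 = 5(28) - 3(2) = 134
U_4 = 5(134) - 3(28) = 586
U_5 = 5(586) - 3(134) = 2528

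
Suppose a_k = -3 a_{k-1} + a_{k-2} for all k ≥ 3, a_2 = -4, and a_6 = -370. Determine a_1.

-2

Let a_1 = v.
a_3 = 12 + v
a_4 = -40 - 3v
a_5 = 132 + 10v
a_6 = -436 - 33v
So -436 - 33v = -370, giving v = -2.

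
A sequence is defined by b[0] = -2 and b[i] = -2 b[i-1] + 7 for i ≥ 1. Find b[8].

b[1] = -2(-2) + 7 = 11
b[2] = -2(11) + 7 = -15
b[3] = -2(-15) + 7 = 37
b[4] = -2(37) + 7 = -67
b[5] = -2(-67) + 7 = 141
b[6] = -2(141) + 7 = -275
b[7] = -2(-275) + 7 = 557
b[8] = -2(557) + 7 = -1107

-1107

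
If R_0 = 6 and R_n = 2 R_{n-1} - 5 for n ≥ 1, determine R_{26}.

67108869

The fixed point is -5/(1 - 2) = 5, so R_n - 5 = 2(R_{n-1} - 5).
Hence R_n = 1·2^n + 5.
R_{26} = 1·2^{26} + 5 = 1·67108864 + 5 = 67108869.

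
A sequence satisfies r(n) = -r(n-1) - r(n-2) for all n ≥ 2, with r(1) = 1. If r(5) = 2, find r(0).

-3

Let r(0) = w.
r(2) = -1 - w
r(3) = w
r(4) = 1
r(5) = -1 - w
So -1 - w = 2, giving w = -3.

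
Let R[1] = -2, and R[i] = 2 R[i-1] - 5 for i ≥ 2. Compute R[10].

R[2] = 2·(-2) - 5 = -9
R[3] = 2·(-9) - 5 = -23
R[4] = 2·(-23) - 5 = -51
R[5] = 2·(-51) - 5 = -107
R[6] = 2·(-107) - 5 = -219
R[7] = 2·(-219) - 5 = -443
R[8] = 2·(-443) - 5 = -891
R[9] = 2·(-891) - 5 = -1787
R[10] = 2·(-1787) - 5 = -3579

-3579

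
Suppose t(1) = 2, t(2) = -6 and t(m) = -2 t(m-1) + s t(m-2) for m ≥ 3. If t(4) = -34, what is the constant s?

t(3) = 12 + 2s
t(4) = -24 - 10s
So -24 - 10s = -34, giving s = 1.

1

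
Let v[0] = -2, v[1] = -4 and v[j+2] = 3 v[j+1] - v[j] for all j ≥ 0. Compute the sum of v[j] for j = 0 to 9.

-13530

v[2] = 3(-4) - (-2) = -10
v[3] = 3(-10) - (-4) = -26
v[4] = 3(-26) - (-10) = -68
v[5] = 3(-68) - (-26) = -178
v[6] = 3(-178) - (-68) = -466
v[7] = 3(-466) - (-178) = -1220
v[8] = 3(-1220) - (-466) = -3194
v[9] = 3(-3194) - (-1220) = -8362
Sum = (-2) + (-4) + (-10) + (-26) + (-68) + (-178) + (-466) + (-1220) + (-3194) + (-8362) = -13530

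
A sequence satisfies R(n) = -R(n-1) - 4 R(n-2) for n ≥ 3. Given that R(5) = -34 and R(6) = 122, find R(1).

-4

Rearranging, R(n-2) = (R(n) + R(n-1)) / -4.
R(4) = (122 + (-34)) / -4 = 88/-4 = -22
R(3) = (-34 + (-22)) / -4 = -56/-4 = 14
R(2) = (-22 + 14) / -4 = -8/-4 = 2
R(1) = (14 + 2) / -4 = 16/-4 = -4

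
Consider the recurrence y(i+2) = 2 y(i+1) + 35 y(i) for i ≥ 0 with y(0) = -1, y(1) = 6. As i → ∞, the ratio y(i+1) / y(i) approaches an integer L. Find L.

The characteristic equation is r^2 - 2r - 35 = 0, which factors as (r - 7)(r + 5) = 0.
So the roots are 7 and -5. Since |7| > |-5| and the coefficient of 7^i is non-zero, the ratio tends to 7.

7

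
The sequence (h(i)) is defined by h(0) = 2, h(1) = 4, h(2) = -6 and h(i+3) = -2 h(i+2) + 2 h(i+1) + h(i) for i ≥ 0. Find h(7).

964

h(3) = -2*(-6) + 2*4 + 2 = 22
h(4) = -2*22 + 2*(-6) + 4 = -52
h(5) = -2*(-52) + 2*22 + (-6) = 142
h(6) = -2*142 + 2*(-52) + 22 = -366
h(7) = -2*(-366) + 2*142 + (-52) = 964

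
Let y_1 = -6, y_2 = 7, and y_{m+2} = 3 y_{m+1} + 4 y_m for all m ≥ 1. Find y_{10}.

y_3 = 3(7) + 4(-6) = -3
y_4 = 3(-3) + 4(7) = 19
y_5 = 3(19) + 4(-3) = 45
y_6 = 3(45) + 4(19) = 211
y_7 = 3(211) + 4(45) = 813
y_8 = 3(813) + 4(211) = 3283
y_9 = 3(3283) + 4(813) = 13101
y_{10} = 3(13101) + 4(3283) = 52435

52435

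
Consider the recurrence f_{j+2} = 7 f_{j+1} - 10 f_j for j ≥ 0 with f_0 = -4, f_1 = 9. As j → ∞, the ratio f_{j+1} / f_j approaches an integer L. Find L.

5

The characteristic equation is r^2 - 7r + 10 = 0, which factors as (r - 5)(r - 2) = 0.
So the roots are 5 and 2. Since |5| > |2| and the coefficient of 5^j is non-zero, the ratio tends to 5.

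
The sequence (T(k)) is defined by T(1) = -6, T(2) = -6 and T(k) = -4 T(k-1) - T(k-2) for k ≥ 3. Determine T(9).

T(3) = -4·(-6) - (-6) = 30
T(4) = -4·30 - (-6) = -114
T(5) = -4·(-114) - 30 = 426
T(6) = -4·426 - (-114) = -1590
T(7) = -4·(-1590) - 426 = 5934
T(8) = -4·5934 - (-1590) = -22146
T(9) = -4·(-22146) - 5934 = 82650

82650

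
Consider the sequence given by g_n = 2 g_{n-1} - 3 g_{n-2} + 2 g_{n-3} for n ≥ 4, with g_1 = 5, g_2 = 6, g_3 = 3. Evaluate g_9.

g_4 = 2·3 - 3·6 + 2·5 = -2
g_5 = 2·(-2) - 3·3 + 2·6 = -1
g_6 = 2·(-1) - 3·(-2) + 2·3 = 10
g_7 = 2·10 - 3·(-1) + 2·(-2) = 19
g_8 = 2·19 - 3·10 + 2·(-1) = 6
g_9 = 2·6 - 3·19 + 2·10 = -25

-25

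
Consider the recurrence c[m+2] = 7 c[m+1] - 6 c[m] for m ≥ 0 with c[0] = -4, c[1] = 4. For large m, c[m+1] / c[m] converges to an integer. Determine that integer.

6

The characteristic equation is r^2 - 7r + 6 = 0, which factors as (r - 6)(r - 1) = 0.
So the roots are 6 and 1. Since |6| > |1| and the coefficient of 6^m is non-zero, the ratio tends to 6.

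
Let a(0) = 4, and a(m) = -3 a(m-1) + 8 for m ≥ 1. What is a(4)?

164

a(1) = -3·4 + 8 = -4
a(2) = -3·(-4) + 8 = 20
a(3) = -3·20 + 8 = -52
a(4) = -3·(-52) + 8 = 164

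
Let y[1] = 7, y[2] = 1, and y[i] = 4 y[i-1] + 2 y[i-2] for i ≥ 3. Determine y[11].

y[3] = 4*1 + 2*7 = 18
y[4] = 4*18 + 2*1 = 74
y[5] = 4*74 + 2*18 = 332
y[6] = 4*332 + 2*74 = 1476
y[7] = 4*1476 + 2*332 = 6568
y[8] = 4*6568 + 2*1476 = 29224
y[9] = 4*29224 + 2*6568 = 130032
y[10] = 4*130032 + 2*29224 = 578576
y[11] = 4*578576 + 2*130032 = 2574368

2574368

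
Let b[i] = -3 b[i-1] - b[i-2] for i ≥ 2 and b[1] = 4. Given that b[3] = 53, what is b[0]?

7

Let b[0] = x.
b[2] = -12 - x
b[3] = 32 + 3x
So 32 + 3x = 53, giving x = 7.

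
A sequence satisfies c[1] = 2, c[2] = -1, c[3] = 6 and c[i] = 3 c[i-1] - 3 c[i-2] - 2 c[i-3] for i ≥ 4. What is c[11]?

c[4] = 3·6 - 3·(-1) - 2·2 = 17
c[5] = 3·17 - 3·6 - 2·(-1) = 35
c[6] = 3·35 - 3·17 - 2·6 = 42
c[7] = 3·42 - 3·35 - 2·17 = -13
c[8] = 3·(-13) - 3·42 - 2·35 = -235
c[9] = 3·(-235) - 3·(-13) - 2·42 = -750
c[10] = 3·(-750) - 3·(-235) - 2·(-13) = -1519
c[11] = 3·(-1519) - 3·(-750) - 2·(-235) = -1837

-1837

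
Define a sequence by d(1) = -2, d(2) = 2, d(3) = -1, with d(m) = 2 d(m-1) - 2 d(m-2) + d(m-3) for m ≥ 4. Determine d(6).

-9

d(4) = 2(-1) - 2(2) + (-2) = -8
d(5) = 2(-8) - 2(-1) + 2 = -12
d(6) = 2(-12) - 2(-8) + (-1) = -9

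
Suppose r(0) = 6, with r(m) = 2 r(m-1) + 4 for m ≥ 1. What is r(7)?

1276

r(1) = 2*6 + 4 = 16
r(2) = 2*16 + 4 = 36
r(3) = 2*36 + 4 = 76
r(4) = 2*76 + 4 = 156
r(5) = 2*156 + 4 = 316
r(6) = 2*316 + 4 = 636
r(7) = 2*636 + 4 = 1276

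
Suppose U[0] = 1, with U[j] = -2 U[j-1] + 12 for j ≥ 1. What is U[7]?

388

U[1] = -2(1) + 12 = 10
U[2] = -2(10) + 12 = -8
U[3] = -2(-8) + 12 = 28
U[4] = -2(28) + 12 = -44
U[5] = -2(-44) + 12 = 100
U[6] = -2(100) + 12 = -188
U[7] = -2(-188) + 12 = 388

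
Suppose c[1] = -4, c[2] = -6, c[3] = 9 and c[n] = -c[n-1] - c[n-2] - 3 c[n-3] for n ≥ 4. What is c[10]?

c[4] = -9 - (-6) - 3*(-4) = 9
c[5] = -9 - 9 - 3*(-6) = 0
c[6] = -0 - 9 - 3*9 = -36
c[7] = -(-36) - 0 - 3*9 = 9
c[8] = -9 - (-36) - 3*0 = 27
c[9] = -27 - 9 - 3*(-36) = 72
c[10] = -72 - 27 - 3*9 = -126

-126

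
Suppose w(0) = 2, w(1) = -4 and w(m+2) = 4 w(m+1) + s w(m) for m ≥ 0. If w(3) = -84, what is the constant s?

w(2) = -16 + 2s
w(3) = -64 + 4s
So -64 + 4s = -84, giving s = -5.

-5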